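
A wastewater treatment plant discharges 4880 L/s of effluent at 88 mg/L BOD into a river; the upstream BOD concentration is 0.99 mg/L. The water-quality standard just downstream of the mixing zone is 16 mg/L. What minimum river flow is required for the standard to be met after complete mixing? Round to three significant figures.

23400 L/s

Set C_mix = 16: (Q·0.9900 + 4880·88.00) / (Q + 4880) = 16
→ Q = 4880·(88.00 − 16)/(16 − 0.9900) = 23410 L/s.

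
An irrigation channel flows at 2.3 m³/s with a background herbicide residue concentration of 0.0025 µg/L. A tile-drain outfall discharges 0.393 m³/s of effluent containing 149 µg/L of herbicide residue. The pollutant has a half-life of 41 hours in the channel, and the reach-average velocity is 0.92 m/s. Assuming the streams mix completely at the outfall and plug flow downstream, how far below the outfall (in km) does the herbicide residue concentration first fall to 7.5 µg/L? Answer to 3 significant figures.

209 km

Flow-weighted average: C = (2.300·0.002500 + 0.3930·149.0) / 2.693 = 58.56/2.693 = 21.75 µg/L.
Half-life 41 h → k = ln 2 / 41 = 0.01691 h⁻¹ = 0.4057 d⁻¹.
Set 21.75·exp(−k·t) = 7.5 → t = ln(21.75/7.5)/k = 226700 s = 62.97 h.
Distance = v·t = 0.92·226700 = 208600 m = 208.6 km.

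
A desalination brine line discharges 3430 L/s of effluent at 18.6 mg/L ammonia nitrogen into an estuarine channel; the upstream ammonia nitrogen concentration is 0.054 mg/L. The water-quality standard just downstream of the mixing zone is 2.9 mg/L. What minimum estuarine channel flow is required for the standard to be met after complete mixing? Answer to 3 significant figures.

18900 L/s

Set C_mix = 2.9: (Q·0.05400 + 3430·18.60) / (Q + 3430) = 2.9
→ Q = 3430·(18.60 − 2.9)/(2.9 − 0.05400) = 18920 L/s.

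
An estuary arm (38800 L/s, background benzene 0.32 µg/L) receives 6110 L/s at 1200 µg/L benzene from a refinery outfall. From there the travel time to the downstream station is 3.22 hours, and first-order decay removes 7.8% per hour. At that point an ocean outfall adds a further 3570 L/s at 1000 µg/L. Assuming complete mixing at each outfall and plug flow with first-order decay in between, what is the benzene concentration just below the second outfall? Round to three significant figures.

190 µg/L

After mixing, C = (38800·0.3200 + 6110·1200) / 44910 = 7344000/44910 = 163.5 µg/L; combined flow 44910 L/s.
7.8%/h lost → k = −ln(1 − 0.078) = 0.08121 h⁻¹.
Applying C = C₀e^(−kt): 163.5 × 0.7699 = 125.9 µg/L.
Second outfall: C = (44910·125.9 + 3570·1000)/48480 = 190.3 µg/L.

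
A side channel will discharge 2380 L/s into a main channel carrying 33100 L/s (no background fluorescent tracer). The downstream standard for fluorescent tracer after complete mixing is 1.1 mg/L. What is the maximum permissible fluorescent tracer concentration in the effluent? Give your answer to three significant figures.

16.4 mg/L

At the limit, (Qr·Cr + Qe·Cₑ)/(Qr + Qe) = 1.1:
Cₑ = (35480·1.1 − 33100·0) / 2380 = 16.40 mg/L.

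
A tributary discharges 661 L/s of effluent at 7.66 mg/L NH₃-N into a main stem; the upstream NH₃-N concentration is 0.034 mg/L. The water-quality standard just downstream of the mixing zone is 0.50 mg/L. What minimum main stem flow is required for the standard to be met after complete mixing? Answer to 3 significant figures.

10200 L/s

Set C_mix = 0.50: (Q·0.03400 + 661.0·7.660) / (Q + 661.0) = 0.50
→ Q = 661.0·(7.660 − 0.50)/(0.50 − 0.03400) = 10160 L/s.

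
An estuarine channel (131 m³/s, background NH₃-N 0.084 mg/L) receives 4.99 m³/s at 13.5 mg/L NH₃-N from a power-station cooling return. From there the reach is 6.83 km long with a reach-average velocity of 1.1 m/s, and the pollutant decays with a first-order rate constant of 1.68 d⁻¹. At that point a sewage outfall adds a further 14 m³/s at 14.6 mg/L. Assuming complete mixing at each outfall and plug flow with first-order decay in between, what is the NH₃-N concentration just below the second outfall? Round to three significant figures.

Mixed concentration C = ΣQC/ΣQ = (131.0·0.08400 + 4.990·13.50) / 136.0 = 78.37/136.0 = 0.5763 mg/L; combined flow 136.0 m³/s.
Travel time t = 6.83·1000 / 1.1 = 6209 s = 1.725 h.
After decay, C = 0.5763 × e^(−kt) = 0.5763 × 0.8863 = 0.5107 mg/L.
Second outfall: C = (136.0·0.5107 + 14.00·14.60)/150.0 = 1.826 mg/L.

1.83 mg/L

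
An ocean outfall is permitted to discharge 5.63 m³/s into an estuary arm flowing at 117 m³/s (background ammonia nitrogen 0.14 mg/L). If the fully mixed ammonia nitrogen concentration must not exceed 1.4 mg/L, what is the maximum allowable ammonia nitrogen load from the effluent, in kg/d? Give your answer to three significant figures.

Mass balance at the limit: 117.0·0.1400 + 5.630·Cₑ = 122.6·1.4 → Cₑ = 27.58 mg/L.
Load = 5.630 m³/s × 27.58 g/m³ × 86 400 s/d = 13420 kg/d.

13400 kg/d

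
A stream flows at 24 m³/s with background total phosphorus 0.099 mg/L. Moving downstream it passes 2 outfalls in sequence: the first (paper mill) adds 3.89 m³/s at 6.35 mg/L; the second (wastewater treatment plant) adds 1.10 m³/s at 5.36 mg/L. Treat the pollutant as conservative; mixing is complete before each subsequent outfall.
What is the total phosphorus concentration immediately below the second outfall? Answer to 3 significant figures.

After outfall 1: Q = 24.00 + 3.890 = 27.89 m³/s; C = (24.00·0.09900 + 3.890·6.350)/27.89 = 0.9709 mg/L.
After outfall 2: Q = 27.89 + 1.100 = 28.99 m³/s; C = (27.89·0.9709 + 1.100·5.360)/28.99 = 1.137 mg/L.

1.14 mg/L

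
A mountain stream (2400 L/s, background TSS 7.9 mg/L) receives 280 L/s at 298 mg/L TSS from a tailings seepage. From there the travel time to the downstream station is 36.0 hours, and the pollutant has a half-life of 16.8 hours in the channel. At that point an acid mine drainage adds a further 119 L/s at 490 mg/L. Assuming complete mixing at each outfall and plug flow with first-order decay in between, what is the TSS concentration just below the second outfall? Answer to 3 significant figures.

Flow-weighted average: C = (2400·7.900 + 280.0·298.0) / 2680 = 102400/2680 = 38.21 mg/L; combined flow 2680 L/s.
Half-life 16.8 h → k = ln 2 / 16.8 = 0.04126 h⁻¹ = 0.9902 d⁻¹.
Applying C = C₀e^(−kt): 38.21 × 0.2264 = 8.652 mg/L.
At the second outfall, C = (2680·8.652 + 119.0·490.0) / (2680 + 119.0) = 29.12 mg/L.

29.1 mg/L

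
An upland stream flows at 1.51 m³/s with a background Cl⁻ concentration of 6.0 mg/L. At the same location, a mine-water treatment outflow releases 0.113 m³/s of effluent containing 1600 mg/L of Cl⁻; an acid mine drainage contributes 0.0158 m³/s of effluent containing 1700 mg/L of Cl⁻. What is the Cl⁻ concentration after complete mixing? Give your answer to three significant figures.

132 mg/L

Mixed concentration C = ΣQC/ΣQ = (1.510·6.000 + 0.1130·1600 + 0.01580·1700) / 1.639 = 216.7/1.639 = 132.2 mg/L.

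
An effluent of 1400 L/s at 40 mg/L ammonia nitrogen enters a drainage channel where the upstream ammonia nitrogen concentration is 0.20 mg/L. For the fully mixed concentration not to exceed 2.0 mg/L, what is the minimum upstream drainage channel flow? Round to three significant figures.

Set C_mix = 2.0: (Q·0.2000 + 1400·40.00) / (Q + 1400) = 2.0
→ Q = 1400·(40.00 − 2.0)/(2.0 − 0.2000) = 29560 L/s.

29600 L/s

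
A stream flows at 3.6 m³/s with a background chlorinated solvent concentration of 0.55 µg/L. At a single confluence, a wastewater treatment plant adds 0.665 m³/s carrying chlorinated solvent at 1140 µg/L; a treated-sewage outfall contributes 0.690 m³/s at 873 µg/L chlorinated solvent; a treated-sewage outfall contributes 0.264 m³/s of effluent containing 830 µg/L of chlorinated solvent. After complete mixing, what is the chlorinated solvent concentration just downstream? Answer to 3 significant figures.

After mixing, C = (3.600·0.5500 + 0.6650·1140 + 0.6900·873.0 + 0.2640·830.0) / 5.219 = 1582/5.219 = 303.0 µg/L.

303 µg/L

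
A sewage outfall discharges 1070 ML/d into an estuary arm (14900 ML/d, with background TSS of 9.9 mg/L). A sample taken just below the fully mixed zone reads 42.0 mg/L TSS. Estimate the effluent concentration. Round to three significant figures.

Mass balance: 14900·9.900 + 1070·Cₑ = 15970·42.00
→ Cₑ = (15970·42.00 − 14900·9.900) / 1070 = 489.0 mg/L.

489 mg/L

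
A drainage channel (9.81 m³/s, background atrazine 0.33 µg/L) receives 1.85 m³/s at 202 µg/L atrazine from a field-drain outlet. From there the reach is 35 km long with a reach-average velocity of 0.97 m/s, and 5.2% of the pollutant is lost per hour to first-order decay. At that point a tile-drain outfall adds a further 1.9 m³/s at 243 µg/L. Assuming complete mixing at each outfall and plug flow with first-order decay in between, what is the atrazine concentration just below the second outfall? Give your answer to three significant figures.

50.3 µg/L

Mass balance: C = (9.810·0.3300 + 1.850·202.0) / 11.66 = 376.9/11.66 = 32.33 µg/L; combined flow 11.66 m³/s.
Travel time t = 35·1000 / 0.97 = 36080 s = 10.02 h.
5.2%/h lost → k = −ln(1 − 0.052) = 0.05340 h⁻¹.
After decay, C = 32.33 × e^(−kt) = 32.33 × 0.5855 = 18.93 µg/L.
Second outfall: C = (11.66·18.93 + 1.900·243.0)/13.56 = 50.33 µg/L.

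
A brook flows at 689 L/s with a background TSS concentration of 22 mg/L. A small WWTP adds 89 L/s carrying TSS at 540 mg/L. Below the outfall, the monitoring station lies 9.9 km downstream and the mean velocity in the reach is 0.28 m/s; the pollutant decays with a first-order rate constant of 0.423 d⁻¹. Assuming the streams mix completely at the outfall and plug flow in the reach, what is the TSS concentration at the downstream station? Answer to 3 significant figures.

68.3 mg/L

Mixed concentration C = ΣQC/ΣQ = (689.0·22.00 + 89.00·540.0) / 778.0 = 63220/778.0 = 81.26 mg/L.
Travel time t = 9.9·1000 / 0.28 = 35360 s = 9.821 h.
After decay, C = 81.26 × e^(−kt) = 81.26 × 0.8411 = 68.34 mg/L.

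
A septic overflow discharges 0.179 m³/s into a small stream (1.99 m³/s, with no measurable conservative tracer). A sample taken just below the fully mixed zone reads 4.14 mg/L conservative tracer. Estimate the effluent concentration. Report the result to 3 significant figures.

Mass balance: 1.990·0 + 0.1790·Cₑ = 2.169·4.140
→ Cₑ = (2.169·4.140 − 1.990·0) / 0.1790 = 50.17 mg/L.

50.2 mg/L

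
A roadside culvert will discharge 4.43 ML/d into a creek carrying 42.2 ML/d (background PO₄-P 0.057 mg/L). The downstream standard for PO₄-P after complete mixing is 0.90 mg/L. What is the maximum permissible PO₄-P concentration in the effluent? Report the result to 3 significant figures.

8.93 mg/L

At the limit, (Qr·Cr + Qe·Cₑ)/(Qr + Qe) = 0.90:
Cₑ = (46.63·0.90 − 42.20·0.05700) / 4.430 = 8.930 mg/L.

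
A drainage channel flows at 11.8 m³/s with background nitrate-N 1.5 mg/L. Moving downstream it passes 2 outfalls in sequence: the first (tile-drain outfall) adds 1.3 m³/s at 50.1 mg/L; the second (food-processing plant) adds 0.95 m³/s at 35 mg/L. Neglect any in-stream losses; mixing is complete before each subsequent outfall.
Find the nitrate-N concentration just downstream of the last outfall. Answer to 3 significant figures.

After outfall 1: Q = 11.80 + 1.300 = 13.10 m³/s; C = (11.80·1.500 + 1.300·50.10)/13.10 = 6.323 mg/L.
After outfall 2: Q = 13.10 + 0.9500 = 14.05 m³/s; C = (13.10·6.323 + 0.9500·35.00)/14.05 = 8.262 mg/L.

8.26 mg/L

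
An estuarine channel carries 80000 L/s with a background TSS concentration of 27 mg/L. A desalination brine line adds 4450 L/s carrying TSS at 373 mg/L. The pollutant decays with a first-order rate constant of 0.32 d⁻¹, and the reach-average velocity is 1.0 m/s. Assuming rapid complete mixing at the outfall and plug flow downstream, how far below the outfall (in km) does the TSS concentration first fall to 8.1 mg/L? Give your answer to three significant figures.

Conservation of mass: C = (80000·27.00 + 4450·373.0) / 84450 = 3820000/84450 = 45.23 mg/L.
Set 45.23·exp(−k·t) = 8.1 → t = ln(45.23/8.1)/k = 464400 s = 129.0 h.
Distance = v·t = 1.0·464400 = 464400 m = 464.4 km.

464 km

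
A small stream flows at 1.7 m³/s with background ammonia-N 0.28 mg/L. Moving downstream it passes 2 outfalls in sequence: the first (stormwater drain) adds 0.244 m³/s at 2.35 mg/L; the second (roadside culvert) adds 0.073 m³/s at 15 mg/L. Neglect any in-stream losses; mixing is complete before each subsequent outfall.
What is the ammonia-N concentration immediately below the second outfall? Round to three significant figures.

After outfall 1: Q = 1.700 + 0.2440 = 1.944 m³/s; C = (1.700·0.2800 + 0.2440·2.350)/1.944 = 0.5398 mg/L.
After outfall 2: Q = 1.944 + 0.07300 = 2.017 m³/s; C = (1.944·0.5398 + 0.07300·15.00)/2.017 = 1.063 mg/L.

1.06 mg/L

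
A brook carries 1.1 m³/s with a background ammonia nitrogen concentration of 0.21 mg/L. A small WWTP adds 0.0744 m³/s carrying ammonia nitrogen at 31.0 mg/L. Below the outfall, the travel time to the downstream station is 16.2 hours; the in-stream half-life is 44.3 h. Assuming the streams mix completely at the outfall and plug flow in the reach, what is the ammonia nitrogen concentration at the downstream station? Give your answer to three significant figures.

Flow-weighted average: C = (1.100·0.2100 + 0.07440·31.00) / 1.174 = 2.537/1.174 = 2.161 mg/L.
Half-life 44.3 h → k = ln 2 / 44.3 = 0.01565 h⁻¹ = 0.3755 d⁻¹.
First-order decay: C = 2.161·exp(−k·t) = 2.161·0.7761 = 1.677 mg/L.

1.68 mg/L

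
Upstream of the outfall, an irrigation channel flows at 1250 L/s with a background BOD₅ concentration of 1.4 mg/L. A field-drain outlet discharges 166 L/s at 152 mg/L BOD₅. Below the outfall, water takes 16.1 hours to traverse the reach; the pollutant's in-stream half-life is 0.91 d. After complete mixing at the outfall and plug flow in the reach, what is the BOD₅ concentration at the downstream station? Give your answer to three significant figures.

11.4 mg/L

Mass balance: C = (1250·1.400 + 166.0·152.0) / 1416 = 26980/1416 = 19.06 mg/L.
Half-life 0.91 d → k = ln 2 / 0.91 = 0.7617 d⁻¹.
Decay over the reach: 19.06·exp(−kt) = 19.06·0.5999 = 11.43 mg/L.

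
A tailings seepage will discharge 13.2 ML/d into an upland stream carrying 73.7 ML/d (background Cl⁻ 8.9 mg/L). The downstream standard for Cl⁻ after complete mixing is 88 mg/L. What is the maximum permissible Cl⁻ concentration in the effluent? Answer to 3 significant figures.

At the limit, (Qr·Cr + Qe·Cₑ)/(Qr + Qe) = 88:
Cₑ = (86.90·88 − 73.70·8.900) / 13.20 = 529.6 mg/L.

530 mg/L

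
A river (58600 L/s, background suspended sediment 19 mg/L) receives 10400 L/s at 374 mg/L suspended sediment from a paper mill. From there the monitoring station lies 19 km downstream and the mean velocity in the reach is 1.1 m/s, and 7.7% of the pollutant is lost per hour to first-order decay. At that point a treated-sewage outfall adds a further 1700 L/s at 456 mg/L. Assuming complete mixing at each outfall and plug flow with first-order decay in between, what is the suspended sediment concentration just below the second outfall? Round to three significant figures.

After mixing, C = (58600·19.00 + 10400·374.0) / 69000 = 5003000/69000 = 72.51 mg/L; combined flow 69000 L/s.
Travel time t = 19·1000 / 1.1 = 17270 s = 4.798 h.
7.7%/h lost → k = −ln(1 − 0.077) = 0.08013 h⁻¹.
Applying C = C₀e^(−kt): 72.51 × 0.6808 = 49.37 mg/L.
Second outfall: C = (69000·49.37 + 1700·456.0)/70700 = 59.14 mg/L.

59.1 mg/L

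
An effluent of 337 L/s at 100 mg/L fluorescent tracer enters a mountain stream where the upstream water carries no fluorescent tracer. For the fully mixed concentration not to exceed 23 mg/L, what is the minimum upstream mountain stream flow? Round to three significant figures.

Set C_mix = 23: (Q·0 + 337.0·100.0) / (Q + 337.0) = 23
→ Q = 337.0·(100.0 − 23)/(23 − 0) = 1128 L/s.

1130 L/s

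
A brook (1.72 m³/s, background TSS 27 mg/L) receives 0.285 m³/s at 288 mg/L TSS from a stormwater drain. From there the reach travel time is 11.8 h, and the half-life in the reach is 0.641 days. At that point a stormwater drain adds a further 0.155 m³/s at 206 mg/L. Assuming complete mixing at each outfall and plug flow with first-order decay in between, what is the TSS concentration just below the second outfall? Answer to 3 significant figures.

Mass balance: C = (1.720·27.00 + 0.2850·288.0) / 2.005 = 128.5/2.005 = 64.10 mg/L; combined flow 2.005 m³/s.
Half-life 0.641 d → k = ln 2 / 0.641 = 1.081 d⁻¹.
After decay, C = 64.10 × e^(−kt) = 64.10 × 0.5876 = 37.67 mg/L.
At the second outfall, C = (2.005·37.67 + 0.1550·206.0) / (2.005 + 0.1550) = 49.75 mg/L.

49.7 mg/L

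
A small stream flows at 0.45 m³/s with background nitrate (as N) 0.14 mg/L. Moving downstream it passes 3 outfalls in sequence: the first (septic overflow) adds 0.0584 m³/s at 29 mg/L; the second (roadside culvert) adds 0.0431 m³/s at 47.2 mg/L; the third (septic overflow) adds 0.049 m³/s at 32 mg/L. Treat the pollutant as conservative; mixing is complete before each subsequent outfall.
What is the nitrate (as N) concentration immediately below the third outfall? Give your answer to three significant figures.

8.92 mg/L

Below outfall 1: Q → 0.5084 m³/s, C = (0.4500·0.1400 + 0.05840·29.00)/0.5084 = 3.455 mg/L.
Below outfall 2: Q → 0.5515 m³/s, C = (0.5084·3.455 + 0.04310·47.20)/0.5515 = 6.874 mg/L.
Below outfall 3: Q → 0.6005 m³/s, C = (0.5515·6.874 + 0.04900·32.00)/0.6005 = 8.924 mg/L.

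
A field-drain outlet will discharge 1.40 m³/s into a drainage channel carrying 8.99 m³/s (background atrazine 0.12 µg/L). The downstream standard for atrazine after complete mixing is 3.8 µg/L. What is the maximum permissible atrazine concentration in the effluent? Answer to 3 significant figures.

At the limit, (Qr·Cr + Qe·Cₑ)/(Qr + Qe) = 3.8:
Cₑ = (10.39·3.8 − 8.990·0.1200) / 1.400 = 27.43 µg/L.

27.4 µg/L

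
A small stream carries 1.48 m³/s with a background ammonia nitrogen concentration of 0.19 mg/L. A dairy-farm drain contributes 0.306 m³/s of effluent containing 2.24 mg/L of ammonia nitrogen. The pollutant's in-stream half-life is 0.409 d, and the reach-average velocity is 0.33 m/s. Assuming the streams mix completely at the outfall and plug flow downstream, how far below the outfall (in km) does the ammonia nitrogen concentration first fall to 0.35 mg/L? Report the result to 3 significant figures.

7.33 km

Conservation of mass: C = (1.480·0.1900 + 0.3060·2.240) / 1.786 = 0.9666/1.786 = 0.5412 mg/L.
Half-life 0.409 d → k = ln 2 / 0.409 = 1.695 d⁻¹.
Set 0.5412·exp(−k·t) = 0.35 → t = ln(0.5412/0.35)/k = 22220 s = 6.173 h.
Distance = v·t = 0.33·22220 = 7334 m = 7.334 km.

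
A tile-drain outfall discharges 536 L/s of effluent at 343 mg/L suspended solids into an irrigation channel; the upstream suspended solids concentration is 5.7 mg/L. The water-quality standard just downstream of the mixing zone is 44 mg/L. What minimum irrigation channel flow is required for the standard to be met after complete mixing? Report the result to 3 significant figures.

Set C_mix = 44: (Q·5.700 + 536.0·343.0) / (Q + 536.0) = 44
→ Q = 536.0·(343.0 − 44)/(44 − 5.700) = 4184 L/s.

4180 L/s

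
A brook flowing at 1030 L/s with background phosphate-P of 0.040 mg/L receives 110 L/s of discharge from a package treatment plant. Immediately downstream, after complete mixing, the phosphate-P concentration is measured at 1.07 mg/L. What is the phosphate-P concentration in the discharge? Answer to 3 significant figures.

10.7 mg/L

Mass balance: 1030·0.04000 + 110.0·Cₑ = 1140·1.070
→ Cₑ = (1140·1.070 − 1030·0.04000) / 110.0 = 10.71 mg/L.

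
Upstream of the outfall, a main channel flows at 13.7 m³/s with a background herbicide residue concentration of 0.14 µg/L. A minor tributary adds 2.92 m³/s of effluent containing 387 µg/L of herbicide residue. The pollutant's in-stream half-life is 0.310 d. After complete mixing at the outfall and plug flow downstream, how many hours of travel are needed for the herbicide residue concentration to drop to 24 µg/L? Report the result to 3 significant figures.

11.2 h

Mixed concentration C = ΣQC/ΣQ = (13.70·0.1400 + 2.920·387.0) / 16.62 = 1132/16.62 = 68.11 µg/L.
Half-life 0.310 d → k = ln 2 / 0.310 = 2.236 d⁻¹.
68.11·exp(−k·t) = 24 → t = ln(68.11/24)/k = 40300 s = 11.20 h.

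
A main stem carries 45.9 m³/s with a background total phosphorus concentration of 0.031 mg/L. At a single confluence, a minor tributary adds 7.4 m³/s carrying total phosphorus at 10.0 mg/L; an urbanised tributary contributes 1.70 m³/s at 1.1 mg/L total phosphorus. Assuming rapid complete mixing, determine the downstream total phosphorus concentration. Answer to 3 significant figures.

After mixing, C = (45.90·0.03100 + 7.400·10.00 + 1.700·1.100) / 55.00 = 77.29/55.00 = 1.405 mg/L.

1.41 mg/L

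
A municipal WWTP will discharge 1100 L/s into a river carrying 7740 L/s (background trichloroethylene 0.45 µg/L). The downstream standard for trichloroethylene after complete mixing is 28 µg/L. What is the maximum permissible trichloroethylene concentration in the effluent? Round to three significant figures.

222 µg/L

At the limit, (Qr·Cr + Qe·Cₑ)/(Qr + Qe) = 28:
Cₑ = (8840·28 − 7740·0.4500) / 1100 = 221.9 µg/L.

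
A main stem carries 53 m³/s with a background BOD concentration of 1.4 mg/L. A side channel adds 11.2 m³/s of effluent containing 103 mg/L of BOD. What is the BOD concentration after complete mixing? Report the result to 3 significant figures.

Mixed concentration C = ΣQC/ΣQ = (53.00·1.400 + 11.20·103.0) / 64.20 = 1228/64.20 = 19.12 mg/L.

19.1 mg/L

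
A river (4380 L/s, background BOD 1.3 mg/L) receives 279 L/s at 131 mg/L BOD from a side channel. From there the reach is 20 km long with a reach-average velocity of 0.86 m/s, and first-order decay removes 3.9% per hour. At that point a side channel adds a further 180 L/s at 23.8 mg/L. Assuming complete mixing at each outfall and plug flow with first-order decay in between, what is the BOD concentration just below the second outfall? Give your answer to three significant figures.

7.64 mg/L

Conservation of mass: C = (4380·1.300 + 279.0·131.0) / 4659 = 42240/4659 = 9.067 mg/L; combined flow 4659 L/s.
Travel time t = 20·1000 / 0.86 = 23260 s = 6.460 h.
3.9%/h lost → k = −ln(1 − 0.039) = 0.03978 h⁻¹.
First-order decay: C = 9.067·exp(−k·t) = 9.067·0.7734 = 7.012 mg/L.
Second outfall: C = (4659·7.012 + 180.0·23.80)/4839 = 7.637 mg/L.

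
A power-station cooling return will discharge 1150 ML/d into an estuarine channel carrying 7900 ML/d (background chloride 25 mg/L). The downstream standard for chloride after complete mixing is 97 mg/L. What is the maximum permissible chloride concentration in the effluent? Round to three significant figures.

At the limit, (Qr·Cr + Qe·Cₑ)/(Qr + Qe) = 97:
Cₑ = (9050·97 − 7900·25.00) / 1150 = 591.6 mg/L.

592 mg/L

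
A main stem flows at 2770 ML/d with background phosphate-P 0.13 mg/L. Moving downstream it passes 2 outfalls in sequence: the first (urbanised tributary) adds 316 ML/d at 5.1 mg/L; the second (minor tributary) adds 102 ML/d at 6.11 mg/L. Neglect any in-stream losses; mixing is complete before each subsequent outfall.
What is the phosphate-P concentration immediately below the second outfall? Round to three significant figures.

Below outfall 1: Q → 3086 ML/d, C = (2770·0.1300 + 316.0·5.100)/3086 = 0.6389 mg/L.
Below outfall 2: Q → 3188 ML/d, C = (3086·0.6389 + 102.0·6.110)/3188 = 0.8140 mg/L.

0.814 mg/L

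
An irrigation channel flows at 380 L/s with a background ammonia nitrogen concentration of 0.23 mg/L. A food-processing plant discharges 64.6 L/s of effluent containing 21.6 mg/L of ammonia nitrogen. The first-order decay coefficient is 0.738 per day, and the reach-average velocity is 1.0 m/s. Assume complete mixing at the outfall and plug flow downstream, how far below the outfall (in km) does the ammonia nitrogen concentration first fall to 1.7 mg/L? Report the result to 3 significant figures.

After mixing, C = (380.0·0.2300 + 64.60·21.60) / 444.6 = 1483/444.6 = 3.335 mg/L.
Set 3.335·exp(−k·t) = 1.7 → t = ln(3.335/1.7)/k = 78890 s = 21.91 h.
Distance = v·t = 1.0·78890 = 78890 m = 78.89 km.

78.9 km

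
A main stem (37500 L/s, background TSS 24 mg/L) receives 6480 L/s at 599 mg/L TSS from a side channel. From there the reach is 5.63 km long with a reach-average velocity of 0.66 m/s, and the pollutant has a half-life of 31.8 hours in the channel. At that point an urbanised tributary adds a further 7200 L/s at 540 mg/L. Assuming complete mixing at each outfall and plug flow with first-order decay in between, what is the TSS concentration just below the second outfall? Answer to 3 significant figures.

After mixing, C = (37500·24.00 + 6480·599.0) / 43980 = 4782000/43980 = 108.7 mg/L; combined flow 43980 L/s.
Travel time t = 5.63·1000 / 0.66 = 8530 s = 2.370 h.
Half-life 31.8 h → k = ln 2 / 31.8 = 0.02180 h⁻¹ = 0.5231 d⁻¹.
Applying C = C₀e^(−kt): 108.7 × 0.9497 = 103.2 mg/L.
Second outfall: C = (43980·103.2 + 7200·540.0)/51180 = 164.7 mg/L.

165 mg/L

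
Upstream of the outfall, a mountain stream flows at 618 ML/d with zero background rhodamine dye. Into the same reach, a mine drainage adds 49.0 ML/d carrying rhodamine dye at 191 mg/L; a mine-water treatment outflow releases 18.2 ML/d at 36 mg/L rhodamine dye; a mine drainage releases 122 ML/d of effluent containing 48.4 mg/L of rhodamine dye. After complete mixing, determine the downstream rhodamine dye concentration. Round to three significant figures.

Flow-weighted average: C = (618.0·0 + 49.00·191.0 + 18.20·36.00 + 122.0·48.40) / 807.2 = 15920/807.2 = 19.72 mg/L.

19.7 mg/L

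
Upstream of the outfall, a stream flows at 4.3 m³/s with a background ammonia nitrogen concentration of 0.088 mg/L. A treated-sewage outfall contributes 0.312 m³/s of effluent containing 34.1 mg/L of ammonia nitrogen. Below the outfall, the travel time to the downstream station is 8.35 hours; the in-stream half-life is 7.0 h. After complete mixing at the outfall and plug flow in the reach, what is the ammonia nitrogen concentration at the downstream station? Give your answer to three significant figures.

1.04 mg/L

Mixed concentration C = ΣQC/ΣQ = (4.300·0.08800 + 0.3120·34.10) / 4.612 = 11.02/4.612 = 2.389 mg/L.
Half-life 7.0 h → k = ln 2 / 7.0 = 0.09902 h⁻¹ = 2.377 d⁻¹.
First-order decay: C = 2.389·exp(−k·t) = 2.389·0.4374 = 1.045 mg/L.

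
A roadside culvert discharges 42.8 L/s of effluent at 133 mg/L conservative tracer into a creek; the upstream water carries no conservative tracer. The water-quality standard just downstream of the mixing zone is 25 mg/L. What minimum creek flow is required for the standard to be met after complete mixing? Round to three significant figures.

185 L/s

Set C_mix = 25: (Q·0 + 42.80·133.0) / (Q + 42.80) = 25
→ Q = 42.80·(133.0 − 25)/(25 − 0) = 184.9 L/s.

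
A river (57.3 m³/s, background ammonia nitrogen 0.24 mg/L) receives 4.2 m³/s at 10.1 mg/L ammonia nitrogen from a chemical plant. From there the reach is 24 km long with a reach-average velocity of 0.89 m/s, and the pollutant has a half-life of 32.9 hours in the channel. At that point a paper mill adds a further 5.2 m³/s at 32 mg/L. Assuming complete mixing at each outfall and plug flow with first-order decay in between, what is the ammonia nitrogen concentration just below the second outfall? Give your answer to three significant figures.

3.21 mg/L

Mixed concentration C = ΣQC/ΣQ = (57.30·0.2400 + 4.200·10.10) / 61.50 = 56.17/61.50 = 0.9134 mg/L; combined flow 61.50 m³/s.
Travel time t = 24·1000 / 0.89 = 26970 s = 7.491 h.
Half-life 32.9 h → k = ln 2 / 32.9 = 0.02107 h⁻¹ = 0.5056 d⁻¹.
After decay, C = 0.9134 × e^(−kt) = 0.9134 × 0.8540 = 0.7800 mg/L.
At the second outfall, C = (61.50·0.7800 + 5.200·32.00) / (61.50 + 5.200) = 3.214 mg/L.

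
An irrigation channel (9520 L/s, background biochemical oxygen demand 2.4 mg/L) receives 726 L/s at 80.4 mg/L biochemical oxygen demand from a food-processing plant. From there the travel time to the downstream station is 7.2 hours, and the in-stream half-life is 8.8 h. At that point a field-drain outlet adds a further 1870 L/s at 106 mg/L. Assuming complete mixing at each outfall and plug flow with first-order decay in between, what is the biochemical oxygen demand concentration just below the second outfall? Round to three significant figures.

Conservation of mass: C = (9520·2.400 + 726.0·80.40) / 10250 = 81220/10250 = 7.927 mg/L; combined flow 10250 L/s.
Half-life 8.8 h → k = ln 2 / 8.8 = 0.07877 h⁻¹ = 1.890 d⁻¹.
After decay, C = 7.927 × e^(−kt) = 7.927 × 0.5672 = 4.496 mg/L.
Second outfall: C = (10250·4.496 + 1870·106.0)/12120 = 20.16 mg/L.

20.2 mg/L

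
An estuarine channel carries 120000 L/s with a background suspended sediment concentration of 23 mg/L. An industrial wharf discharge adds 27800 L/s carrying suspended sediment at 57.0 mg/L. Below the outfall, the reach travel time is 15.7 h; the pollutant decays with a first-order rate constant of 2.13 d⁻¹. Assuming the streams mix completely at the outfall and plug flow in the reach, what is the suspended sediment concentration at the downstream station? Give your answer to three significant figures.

7.30 mg/L

Conservation of mass: C = (120000·23.00 + 27800·57.00) / 147800 = 4345000/147800 = 29.40 mg/L.
Decay over the reach: 29.40·exp(−kt) = 29.40·0.2482 = 7.297 mg/L.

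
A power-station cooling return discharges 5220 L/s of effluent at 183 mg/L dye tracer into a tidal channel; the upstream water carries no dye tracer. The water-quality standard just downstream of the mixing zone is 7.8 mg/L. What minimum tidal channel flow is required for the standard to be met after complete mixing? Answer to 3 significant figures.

117000 L/s

Set C_mix = 7.8: (Q·0 + 5220·183.0) / (Q + 5220) = 7.8
→ Q = 5220·(183.0 − 7.8)/(7.8 − 0) = 117200 L/s.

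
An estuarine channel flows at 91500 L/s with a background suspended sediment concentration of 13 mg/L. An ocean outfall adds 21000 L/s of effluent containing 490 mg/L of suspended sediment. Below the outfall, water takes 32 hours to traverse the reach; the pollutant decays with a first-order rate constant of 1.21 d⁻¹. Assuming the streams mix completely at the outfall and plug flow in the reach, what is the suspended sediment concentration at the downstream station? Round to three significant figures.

20.3 mg/L

Conservation of mass: C = (91500·13.00 + 21000·490.0) / 112500 = 11480000/112500 = 102.0 mg/L.
Applying C = C₀e^(−kt): 102.0 × 0.1992 = 20.33 mg/L.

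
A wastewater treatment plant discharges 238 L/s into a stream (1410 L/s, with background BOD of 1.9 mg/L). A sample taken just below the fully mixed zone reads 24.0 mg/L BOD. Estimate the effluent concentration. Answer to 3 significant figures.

155 mg/L

Mass balance: 1410·1.900 + 238.0·Cₑ = 1648·24.00
→ Cₑ = (1648·24.00 − 1410·1.900) / 238.0 = 154.9 mg/L.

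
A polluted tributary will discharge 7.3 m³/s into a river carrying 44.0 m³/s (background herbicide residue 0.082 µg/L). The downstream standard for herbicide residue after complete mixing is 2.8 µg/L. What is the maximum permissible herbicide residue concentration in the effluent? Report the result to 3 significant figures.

19.2 µg/L

At the limit, (Qr·Cr + Qe·Cₑ)/(Qr + Qe) = 2.8:
Cₑ = (51.30·2.8 − 44.00·0.08200) / 7.300 = 19.18 µg/L.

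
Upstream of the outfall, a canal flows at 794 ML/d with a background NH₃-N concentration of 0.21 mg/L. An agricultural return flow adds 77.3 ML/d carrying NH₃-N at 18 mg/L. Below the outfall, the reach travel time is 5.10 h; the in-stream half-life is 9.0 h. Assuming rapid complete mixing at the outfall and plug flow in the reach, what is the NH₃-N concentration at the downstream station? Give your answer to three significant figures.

1.21 mg/L

After mixing, C = (794.0·0.2100 + 77.30·18.00) / 871.3 = 1558/871.3 = 1.788 mg/L.
Half-life 9.0 h → k = ln 2 / 9.0 = 0.07702 h⁻¹ = 1.848 d⁻¹.
After decay, C = 1.788 × e^(−kt) = 1.788 × 0.6752 = 1.207 mg/L.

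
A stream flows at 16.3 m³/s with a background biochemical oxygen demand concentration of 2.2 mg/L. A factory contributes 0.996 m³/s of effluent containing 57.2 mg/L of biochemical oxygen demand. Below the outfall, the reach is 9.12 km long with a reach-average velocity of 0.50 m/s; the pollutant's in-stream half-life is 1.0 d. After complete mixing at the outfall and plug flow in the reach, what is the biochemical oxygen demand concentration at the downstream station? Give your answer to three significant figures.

4.64 mg/L

Mixed concentration C = ΣQC/ΣQ = (16.30·2.200 + 0.9960·57.20) / 17.30 = 92.83/17.30 = 5.367 mg/L.
Travel time t = 9.12·1000 / 0.50 = 18240 s = 5.067 h.
Half-life 1.0 d → k = ln 2 / 1.0 = 0.6931 d⁻¹.
After decay, C = 5.367 × e^(−kt) = 5.367 × 0.8639 = 4.637 mg/L.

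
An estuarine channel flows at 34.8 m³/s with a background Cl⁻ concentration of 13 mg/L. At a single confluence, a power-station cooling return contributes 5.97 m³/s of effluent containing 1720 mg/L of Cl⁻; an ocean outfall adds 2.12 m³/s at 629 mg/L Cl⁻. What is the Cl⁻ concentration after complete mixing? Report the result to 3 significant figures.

Flow-weighted average: C = (34.80·13.00 + 5.970·1720 + 2.120·629.0) / 42.89 = 12050/42.89 = 281.1 mg/L.

281 mg/L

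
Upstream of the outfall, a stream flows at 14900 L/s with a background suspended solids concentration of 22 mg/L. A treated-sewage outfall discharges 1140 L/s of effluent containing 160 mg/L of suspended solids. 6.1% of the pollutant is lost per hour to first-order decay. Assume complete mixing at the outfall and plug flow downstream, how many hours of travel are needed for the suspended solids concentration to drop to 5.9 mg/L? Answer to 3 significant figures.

26.8 h

Flow-weighted average: C = (14900·22.00 + 1140·160.0) / 16040 = 510200/16040 = 31.81 mg/L.
6.1%/h lost → k = −ln(1 − 0.061) = 0.06294 h⁻¹.
31.81·exp(−k·t) = 5.9 → t = ln(31.81/5.9)/k = 96360 s = 26.77 h.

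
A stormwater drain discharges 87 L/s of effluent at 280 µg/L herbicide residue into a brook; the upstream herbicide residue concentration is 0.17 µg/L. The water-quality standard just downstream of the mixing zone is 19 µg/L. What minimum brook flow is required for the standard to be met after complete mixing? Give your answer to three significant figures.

1210 L/s

Set C_mix = 19: (Q·0.1700 + 87.00·280.0) / (Q + 87.00) = 19
→ Q = 87.00·(280.0 − 19)/(19 − 0.1700) = 1206 L/s.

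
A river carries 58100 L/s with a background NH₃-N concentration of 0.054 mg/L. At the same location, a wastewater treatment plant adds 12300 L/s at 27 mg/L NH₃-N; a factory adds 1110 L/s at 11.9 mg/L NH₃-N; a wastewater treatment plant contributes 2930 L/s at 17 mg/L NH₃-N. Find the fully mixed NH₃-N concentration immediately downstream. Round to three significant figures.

5.35 mg/L

After mixing, C = (58100·0.05400 + 12300·27.00 + 1110·11.90 + 2930·17.00) / 74440 = 398300/74440 = 5.350 mg/L.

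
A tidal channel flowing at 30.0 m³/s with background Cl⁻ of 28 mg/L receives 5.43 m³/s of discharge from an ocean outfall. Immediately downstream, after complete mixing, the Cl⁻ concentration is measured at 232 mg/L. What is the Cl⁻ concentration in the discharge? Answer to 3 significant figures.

Mass balance: 30.00·28.00 + 5.430·Cₑ = 35.43·232.0
→ Cₑ = (35.43·232.0 − 30.00·28.00) / 5.430 = 1359 mg/L.

1360 mg/L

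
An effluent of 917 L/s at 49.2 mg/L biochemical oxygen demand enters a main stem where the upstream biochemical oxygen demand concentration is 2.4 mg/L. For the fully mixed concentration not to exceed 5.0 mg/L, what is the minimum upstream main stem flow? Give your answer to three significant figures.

15600 L/s

Set C_mix = 5.0: (Q·2.400 + 917.0·49.20) / (Q + 917.0) = 5.0
→ Q = 917.0·(49.20 − 5.0)/(5.0 − 2.400) = 15590 L/s.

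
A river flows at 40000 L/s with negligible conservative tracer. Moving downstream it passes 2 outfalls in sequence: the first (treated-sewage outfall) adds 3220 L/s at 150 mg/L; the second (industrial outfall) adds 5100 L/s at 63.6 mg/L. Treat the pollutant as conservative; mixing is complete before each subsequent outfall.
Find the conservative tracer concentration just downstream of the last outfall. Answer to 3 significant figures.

16.7 mg/L

Outfall 1: combined Q = 43220 L/s; C = (40000·0 + 3220·150.0)/43220 = 11.18 mg/L.
Outfall 2: combined Q = 48320 L/s; C = (43220·11.18 + 5100·63.60)/48320 = 16.71 mg/L.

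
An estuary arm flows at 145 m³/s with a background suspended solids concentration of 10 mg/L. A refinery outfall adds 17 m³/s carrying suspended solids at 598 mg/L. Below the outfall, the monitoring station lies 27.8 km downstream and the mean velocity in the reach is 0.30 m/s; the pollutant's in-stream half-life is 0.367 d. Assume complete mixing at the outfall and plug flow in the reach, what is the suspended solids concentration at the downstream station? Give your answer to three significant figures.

Mixed concentration C = ΣQC/ΣQ = (145.0·10.00 + 17.00·598.0) / 162.0 = 11620/162.0 = 71.70 mg/L.
Travel time t = 27.8·1000 / 0.30 = 92670 s = 25.74 h.
Half-life 0.367 d → k = ln 2 / 0.367 = 1.889 d⁻¹.
First-order decay: C = 71.70·exp(−k·t) = 71.70·0.1319 = 9.458 mg/L.

9.46 mg/L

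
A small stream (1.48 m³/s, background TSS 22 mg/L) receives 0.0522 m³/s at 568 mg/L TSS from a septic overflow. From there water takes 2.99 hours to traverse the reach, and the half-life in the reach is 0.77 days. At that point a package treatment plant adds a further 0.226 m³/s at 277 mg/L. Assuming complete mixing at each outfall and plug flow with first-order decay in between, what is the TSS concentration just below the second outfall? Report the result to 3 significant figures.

67.2 mg/L

Mixed concentration C = ΣQC/ΣQ = (1.480·22.00 + 0.05220·568.0) / 1.532 = 62.21/1.532 = 40.60 mg/L; combined flow 1.532 m³/s.
Half-life 0.77 d → k = ln 2 / 0.77 = 0.9002 d⁻¹.
Applying C = C₀e^(−kt): 40.60 × 0.8939 = 36.29 mg/L.
Second outfall: C = (1.532·36.29 + 0.2260·277.0)/1.758 = 67.23 mg/L.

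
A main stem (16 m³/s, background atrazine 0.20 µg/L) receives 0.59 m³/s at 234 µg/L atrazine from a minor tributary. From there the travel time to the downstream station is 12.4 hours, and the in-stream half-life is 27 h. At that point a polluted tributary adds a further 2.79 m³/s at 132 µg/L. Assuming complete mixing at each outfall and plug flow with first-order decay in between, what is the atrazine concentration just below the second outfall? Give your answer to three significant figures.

24.3 µg/L

Mass balance: C = (16.00·0.2000 + 0.5900·234.0) / 16.59 = 141.3/16.59 = 8.515 µg/L; combined flow 16.59 m³/s.
Half-life 27 h → k = ln 2 / 27 = 0.02567 h⁻¹ = 0.6161 d⁻¹.
Decay over the reach: 8.515·exp(−kt) = 8.515·0.7274 = 6.193 µg/L.
Second outfall: C = (16.59·6.193 + 2.790·132.0)/19.38 = 24.30 µg/L.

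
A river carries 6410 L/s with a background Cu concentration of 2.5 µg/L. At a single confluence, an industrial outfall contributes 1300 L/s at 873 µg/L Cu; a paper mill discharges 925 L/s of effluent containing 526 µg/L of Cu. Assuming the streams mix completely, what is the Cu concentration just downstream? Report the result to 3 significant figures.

Mixed concentration C = ΣQC/ΣQ = (6410·2.500 + 1300·873.0 + 925.0·526.0) / 8635 = 1637000/8635 = 189.6 µg/L.

190 µg/L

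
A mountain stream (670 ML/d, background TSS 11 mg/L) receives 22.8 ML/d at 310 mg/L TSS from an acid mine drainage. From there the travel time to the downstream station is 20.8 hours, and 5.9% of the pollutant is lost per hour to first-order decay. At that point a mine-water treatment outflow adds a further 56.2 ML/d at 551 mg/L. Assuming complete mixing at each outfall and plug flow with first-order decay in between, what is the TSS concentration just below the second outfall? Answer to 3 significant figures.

Mass balance: C = (670.0·11.00 + 22.80·310.0) / 692.8 = 14440/692.8 = 20.84 mg/L; combined flow 692.8 ML/d.
5.9%/h lost → k = −ln(1 − 0.059) = 0.06081 h⁻¹.
Decay over the reach: 20.84·exp(−kt) = 20.84·0.2823 = 5.883 mg/L.
At the second outfall, C = (692.8·5.883 + 56.20·551.0) / (692.8 + 56.20) = 46.78 mg/L.

46.8 mg/L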